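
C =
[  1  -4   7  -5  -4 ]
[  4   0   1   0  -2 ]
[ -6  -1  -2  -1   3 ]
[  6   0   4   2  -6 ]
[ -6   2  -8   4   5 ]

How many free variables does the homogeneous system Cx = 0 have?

Row reduce to echelon form.
R2 ← R2 − (4)·R1: [0, 16, -27, 20, 14]
R3 ← R3 + (6)·R1: [0, -25, 40, -31, -21]
R4 ← R4 − (6)·R1: [0, 24, -38, 32, 18]
R5 ← R5 + (6)·R1: [0, -22, 34, -26, -19]
R3 ← R3 + (25/16)·R2: [0, 0, -35/16, 1/4, 7/8]
R4 ← R4 − (3/2)·R2: [0, 0, 5/2, 2, -3]
R5 ← R5 + (11/8)·R2: [0, 0, -25/8, 3/2, 1/4]
R4 ← R4 + (8/7)·R3: [0, 0, 0, 16/7, -2]
R5 ← R5 − (10/7)·R3: [0, 0, 0, 8/7, -1]
R5 ← R5 − (1/2)·R4: [0, 0, 0, 0, 0]
4 nonzero rows, so rank(C) = 4.
C has 5 columns; by rank–nullity, nullity = 5 − 4 = 1.

1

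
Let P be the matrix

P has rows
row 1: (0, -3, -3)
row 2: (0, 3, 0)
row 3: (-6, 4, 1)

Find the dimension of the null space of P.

Row reduce to echelon form.
Swap R1 ↔ R3
R3 ← R3 + R2: [0, 0, -3]
3 nonzero rows, so rank(P) = 3.
P has 3 columns; by rank–nullity, nullity = 3 − 3 = 0.

0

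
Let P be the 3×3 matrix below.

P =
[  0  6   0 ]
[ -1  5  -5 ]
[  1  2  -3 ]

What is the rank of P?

3

Row reduce to echelon form.
Swap R1 ↔ R2
R3 ← R3 + R1: [0, 7, -8]
R3 ← R3 − (7/6)·R2: [0, 0, -8]
Echelon form has 3 nonzero rows, so rank(P) = 3.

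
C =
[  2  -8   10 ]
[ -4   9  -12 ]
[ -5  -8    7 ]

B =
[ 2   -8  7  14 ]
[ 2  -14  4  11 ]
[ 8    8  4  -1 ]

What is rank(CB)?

2

First compute CB:
[[ 68, 176,  22, -70],
 [-86, -190, -40,  55],
 [ 30, 208, -39, -165]]
Now row reduce the product.
R2 ← R2 + (43/34)·R1: [0, 554/17, -207/17, -570/17]
R3 ← R3 − (15/34)·R1: [0, 2216/17, -828/17, -2280/17]
R3 ← R3 − (4)·R2: [0, 0, 0, 0]
2 nonzero rows, so rank(CB) = 2.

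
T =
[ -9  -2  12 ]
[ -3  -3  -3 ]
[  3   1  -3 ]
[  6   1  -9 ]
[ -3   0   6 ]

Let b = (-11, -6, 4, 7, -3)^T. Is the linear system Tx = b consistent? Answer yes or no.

Row reduce the augmented matrix [T | b].
R2 ← R2 − (1/3)·R1: [0, -7/3, -7, -7/3]
R3 ← R3 + (1/3)·R1: [0, 1/3, 1, 1/3]
R4 ← R4 + (2/3)·R1: [0, -1/3, -1, -1/3]
R5 ← R5 − (1/3)·R1: [0, 2/3, 2, 2/3]
R3 ← R3 + (1/7)·R2: [0, 0, 0, 0]
R4 ← R4 − (1/7)·R2: [0, 0, 0, 0]
R5 ← R5 + (2/7)·R2: [0, 0, 0, 0]
The echelon form has 2 nonzero rows, and every pivot lies in the first 3 columns, so rank(T) = rank([T|b]) = 2.
The system is consistent.

yes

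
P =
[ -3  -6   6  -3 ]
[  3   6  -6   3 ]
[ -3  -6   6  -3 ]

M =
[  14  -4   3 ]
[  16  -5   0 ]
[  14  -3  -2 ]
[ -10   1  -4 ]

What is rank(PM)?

1

First compute PM:
[[-24,  21,  -9],
 [ 24, -21,   9],
 [-24,  21,  -9]]
Now row reduce the product.
R2 ← R2 + R1: [0, 0, 0]
R3 ← R3 − R1: [0, 0, 0]
1 nonzero row, so rank(PM) = 1.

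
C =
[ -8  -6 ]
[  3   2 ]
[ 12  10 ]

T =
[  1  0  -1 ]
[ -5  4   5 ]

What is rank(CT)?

2

First compute CT:
[[ 22, -24, -22],
 [ -7,   8,   7],
 [-38,  40,  38]]
Now row reduce the product.
R2 ← R2 + (7/22)·R1: [0, 4/11, 0]
R3 ← R3 + (19/11)·R1: [0, -16/11, 0]
R3 ← R3 + (4)·R2: [0, 0, 0]
2 nonzero rows, so rank(CT) = 2.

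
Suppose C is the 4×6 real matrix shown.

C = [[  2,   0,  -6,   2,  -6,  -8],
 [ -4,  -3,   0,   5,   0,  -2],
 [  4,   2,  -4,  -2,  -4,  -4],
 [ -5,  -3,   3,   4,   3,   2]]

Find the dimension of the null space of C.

4

Row reduce to echelon form.
R2 ← R2 + (2)·R1: [0, -3, -12, 9, -12, -18]
R3 ← R3 − (2)·R1: [0, 2, 8, -6, 8, 12]
R4 ← R4 + (5/2)·R1: [0, -3, -12, 9, -12, -18]
R3 ← R3 + (2/3)·R2: [0, 0, 0, 0, 0, 0]
R4 ← R4 − R2: [0, 0, 0, 0, 0, 0]
2 nonzero rows, so rank(C) = 2.
C has 6 columns; by rank–nullity, nullity = 6 − 2 = 4.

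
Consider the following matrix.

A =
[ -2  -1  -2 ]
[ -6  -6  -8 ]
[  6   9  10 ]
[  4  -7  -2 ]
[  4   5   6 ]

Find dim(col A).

Row reduce to echelon form.
R2 ← R2 − (3)·R1: [0, -3, -2]
R3 ← R3 + (3)·R1: [0, 6, 4]
R4 ← R4 + (2)·R1: [0, -9, -6]
R5 ← R5 + (2)·R1: [0, 3, 2]
R3 ← R3 + (2)·R2: [0, 0, 0]
R4 ← R4 − (3)·R2: [0, 0, 0]
R5 ← R5 + R2: [0, 0, 0]
Echelon form has 2 nonzero rows, so rank(A) = 2.
The column space has dimension equal to the rank: 2.

2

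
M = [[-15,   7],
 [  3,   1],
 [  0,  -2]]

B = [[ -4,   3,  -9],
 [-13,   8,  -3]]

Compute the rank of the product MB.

2

First compute MB:
[[-31,  11, 114],
 [-25,  17, -30],
 [ 26, -16,   6]]
Now row reduce the product.
R2 ← R2 − (25/31)·R1: [0, 252/31, -3780/31]
R3 ← R3 + (26/31)·R1: [0, -210/31, 3150/31]
R3 ← R3 + (5/6)·R2: [0, 0, 0]
2 nonzero rows, so rank(MB) = 2.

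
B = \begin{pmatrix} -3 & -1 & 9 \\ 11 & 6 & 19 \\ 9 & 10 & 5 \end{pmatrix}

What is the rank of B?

Row reduce to echelon form.
R2 ← R2 + (11/3)·R1: [0, 7/3, 52]
R3 ← R3 + (3)·R1: [0, 7, 32]
R3 ← R3 − (3)·R2: [0, 0, -124]
Echelon form has 3 nonzero rows, so rank(B) = 3.

3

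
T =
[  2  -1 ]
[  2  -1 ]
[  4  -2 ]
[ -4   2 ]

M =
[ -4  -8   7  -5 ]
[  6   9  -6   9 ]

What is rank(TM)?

1

First compute TM:
[[-14, -25,  20, -19],
 [-14, -25,  20, -19],
 [-28, -50,  40, -38],
 [ 28,  50, -40,  38]]
Now row reduce the product.
R2 ← R2 − R1: [0, 0, 0, 0]
R3 ← R3 − (2)·R1: [0, 0, 0, 0]
R4 ← R4 + (2)·R1: [0, 0, 0, 0]
1 nonzero row, so rank(TM) = 1.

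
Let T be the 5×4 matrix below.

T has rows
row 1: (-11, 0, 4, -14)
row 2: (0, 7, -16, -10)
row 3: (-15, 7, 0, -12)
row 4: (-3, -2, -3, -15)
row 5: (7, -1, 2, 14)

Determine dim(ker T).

Row reduce to echelon form.
R3 ← R3 − (15/11)·R1: [0, 7, -60/11, 78/11]
R4 ← R4 − (3/11)·R1: [0, -2, -45/11, -123/11]
R5 ← R5 + (7/11)·R1: [0, -1, 50/11, 56/11]
R3 ← R3 − R2: [0, 0, 116/11, 188/11]
R4 ← R4 + (2/7)·R2: [0, 0, -667/77, -1081/77]
R5 ← R5 + (1/7)·R2: [0, 0, 174/77, 282/77]
R4 ← R4 + (23/28)·R3: [0, 0, 0, 0]
R5 ← R5 − (3/14)·R3: [0, 0, 0, 0]
3 nonzero rows, so rank(T) = 3.
T has 4 columns; by rank–nullity, nullity = 4 − 3 = 1.

1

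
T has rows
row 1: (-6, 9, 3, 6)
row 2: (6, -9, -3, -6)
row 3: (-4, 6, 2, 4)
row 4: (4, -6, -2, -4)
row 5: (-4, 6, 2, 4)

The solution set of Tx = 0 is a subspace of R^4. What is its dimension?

3

Row reduce to echelon form.
R2 ← R2 + R1: [0, 0, 0, 0]
R3 ← R3 − (2/3)·R1: [0, 0, 0, 0]
R4 ← R4 + (2/3)·R1: [0, 0, 0, 0]
R5 ← R5 − (2/3)·R1: [0, 0, 0, 0]
1 nonzero row, so rank(T) = 1.
T has 4 columns; by rank–nullity, nullity = 4 − 1 = 3.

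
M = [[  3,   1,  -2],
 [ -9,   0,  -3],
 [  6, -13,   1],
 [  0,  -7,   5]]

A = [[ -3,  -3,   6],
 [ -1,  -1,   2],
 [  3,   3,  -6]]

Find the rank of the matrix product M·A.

First compute MA:
[[-16, -16,  32],
 [ 18,  18, -36],
 [ -2,  -2,   4],
 [ 22,  22, -44]]
Now row reduce the product.
R2 ← R2 + (9/8)·R1: [0, 0, 0]
R3 ← R3 − (1/8)·R1: [0, 0, 0]
R4 ← R4 + (11/8)·R1: [0, 0, 0]
1 nonzero row, so rank(MA) = 1.

1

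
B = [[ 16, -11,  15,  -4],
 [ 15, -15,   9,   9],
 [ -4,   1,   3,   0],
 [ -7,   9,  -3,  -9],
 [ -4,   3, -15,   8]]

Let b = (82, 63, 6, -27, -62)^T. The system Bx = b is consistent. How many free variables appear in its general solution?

1

Row reduce the augmented matrix [B | b].
R2 ← R2 − (15/16)·R1: [0, -75/16, -81/16, 51/4, -111/8]
R3 ← R3 + (1/4)·R1: [0, -7/4, 27/4, -1, 53/2]
R4 ← R4 + (7/16)·R1: [0, 67/16, 57/16, -43/4, 71/8]
R5 ← R5 + (1/4)·R1: [0, 1/4, -45/4, 7, -83/2]
R3 ← R3 − (28/75)·R2: [0, 0, 216/25, -144/25, 792/25]
R4 ← R4 + (67/75)·R2: [0, 0, -24/25, 16/25, -88/25]
R5 ← R5 + (4/75)·R2: [0, 0, -288/25, 192/25, -1056/25]
R4 ← R4 + (1/9)·R3: [0, 0, 0, 0, 0]
R5 ← R5 + (4/3)·R3: [0, 0, 0, 0, 0]
The echelon form has 3 nonzero rows, and every pivot lies in the first 4 columns, so rank(B) = rank([B|b]) = 3.
The system is consistent.
Free variables = (unknowns) − (rank) = 4 − 3 = 1.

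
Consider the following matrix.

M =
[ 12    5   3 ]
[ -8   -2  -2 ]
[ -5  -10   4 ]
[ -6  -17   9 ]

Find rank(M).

3

Row reduce to echelon form.
R2 ← R2 + (2/3)·R1: [0, 4/3, 0]
R3 ← R3 + (5/12)·R1: [0, -95/12, 21/4]
R4 ← R4 + (1/2)·R1: [0, -29/2, 21/2]
R3 ← R3 + (95/16)·R2: [0, 0, 21/4]
R4 ← R4 + (87/8)·R2: [0, 0, 21/2]
R4 ← R4 − (2)·R3: [0, 0, 0]
Echelon form has 3 nonzero rows, so rank(M) = 3.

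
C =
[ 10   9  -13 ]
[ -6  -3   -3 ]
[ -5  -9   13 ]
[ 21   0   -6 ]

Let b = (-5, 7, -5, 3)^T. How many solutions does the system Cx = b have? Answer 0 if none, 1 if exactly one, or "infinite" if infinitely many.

0

Row reduce the augmented matrix [C | b].
R2 ← R2 + (3/5)·R1: [0, 12/5, -54/5, 4]
R3 ← R3 + (1/2)·R1: [0, -9/2, 13/2, -15/2]
R4 ← R4 − (21/10)·R1: [0, -189/10, 213/10, 27/2]
R3 ← R3 + (15/8)·R2: [0, 0, -55/4, 0]
R4 ← R4 + (63/8)·R2: [0, 0, -255/4, 45]
R4 ← R4 − (51/11)·R3: [0, 0, 0, 45]
The echelon form has 4 nonzero rows; the last pivot sits in the augmented column, so rank(C) = 3 but rank([C|b]) = 4.
Since the ranks differ, the system is inconsistent.
It has no solutions.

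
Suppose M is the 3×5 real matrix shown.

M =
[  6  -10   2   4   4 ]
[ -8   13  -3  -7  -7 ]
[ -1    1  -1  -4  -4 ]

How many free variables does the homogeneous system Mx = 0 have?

Row reduce to echelon form.
R2 ← R2 + (4/3)·R1: [0, -1/3, -1/3, -5/3, -5/3]
R3 ← R3 + (1/6)·R1: [0, -2/3, -2/3, -10/3, -10/3]
R3 ← R3 − (2)·R2: [0, 0, 0, 0, 0]
2 nonzero rows, so rank(M) = 2.
M has 5 columns; by rank–nullity, nullity = 5 − 2 = 3.

3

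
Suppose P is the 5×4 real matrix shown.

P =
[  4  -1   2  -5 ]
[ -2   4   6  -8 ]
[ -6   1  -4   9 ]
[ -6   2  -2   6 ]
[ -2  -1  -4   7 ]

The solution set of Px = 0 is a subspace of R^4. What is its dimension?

2

Row reduce to echelon form.
R2 ← R2 + (1/2)·R1: [0, 7/2, 7, -21/2]
R3 ← R3 + (3/2)·R1: [0, -1/2, -1, 3/2]
R4 ← R4 + (3/2)·R1: [0, 1/2, 1, -3/2]
R5 ← R5 + (1/2)·R1: [0, -3/2, -3, 9/2]
R3 ← R3 + (1/7)·R2: [0, 0, 0, 0]
R4 ← R4 − (1/7)·R2: [0, 0, 0, 0]
R5 ← R5 + (3/7)·R2: [0, 0, 0, 0]
2 nonzero rows, so rank(P) = 2.
P has 4 columns; by rank–nullity, nullity = 4 − 2 = 2.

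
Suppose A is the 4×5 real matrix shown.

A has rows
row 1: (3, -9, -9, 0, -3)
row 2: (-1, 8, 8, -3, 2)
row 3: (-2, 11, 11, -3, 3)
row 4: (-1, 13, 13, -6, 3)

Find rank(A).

2

Row reduce to echelon form.
R2 ← R2 + (1/3)·R1: [0, 5, 5, -3, 1]
R3 ← R3 + (2/3)·R1: [0, 5, 5, -3, 1]
R4 ← R4 + (1/3)·R1: [0, 10, 10, -6, 2]
R3 ← R3 − R2: [0, 0, 0, 0, 0]
R4 ← R4 − (2)·R2: [0, 0, 0, 0, 0]
Echelon form has 2 nonzero rows, so rank(A) = 2.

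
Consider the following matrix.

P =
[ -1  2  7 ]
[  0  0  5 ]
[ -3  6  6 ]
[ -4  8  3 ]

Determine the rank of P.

2

Row reduce to echelon form.
R3 ← R3 − (3)·R1: [0, 0, -15]
R4 ← R4 − (4)·R1: [0, 0, -25]
R3 ← R3 + (3)·R2: [0, 0, 0]
R4 ← R4 + (5)·R2: [0, 0, 0]
Echelon form has 2 nonzero rows, so rank(P) = 2.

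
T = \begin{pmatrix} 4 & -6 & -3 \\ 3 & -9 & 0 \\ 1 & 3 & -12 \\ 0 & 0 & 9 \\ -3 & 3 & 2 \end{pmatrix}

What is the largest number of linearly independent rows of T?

3

Row reduce to echelon form.
R2 ← R2 − (3/4)·R1: [0, -9/2, 9/4]
R3 ← R3 − (1/4)·R1: [0, 9/2, -45/4]
R5 ← R5 + (3/4)·R1: [0, -3/2, -1/4]
R3 ← R3 + R2: [0, 0, -9]
R5 ← R5 − (1/3)·R2: [0, 0, -1]
R4 ← R4 + R3: [0, 0, 0]
R5 ← R5 − (1/9)·R3: [0, 0, 0]
Echelon form has 3 nonzero rows, so rank(T) = 3.
The rank gives the maximum number of linearly independent rows: 3.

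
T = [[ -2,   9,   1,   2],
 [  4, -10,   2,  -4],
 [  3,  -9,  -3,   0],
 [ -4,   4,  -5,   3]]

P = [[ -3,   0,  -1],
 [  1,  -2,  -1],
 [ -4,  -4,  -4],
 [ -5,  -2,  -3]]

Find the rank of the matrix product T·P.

First compute TP:
[[  1, -26, -17],
 [-10,  20,  10],
 [ -6,  30,  18],
 [ 21,   6,  11]]
Now row reduce the product.
R2 ← R2 + (10)·R1: [0, -240, -160]
R3 ← R3 + (6)·R1: [0, -126, -84]
R4 ← R4 − (21)·R1: [0, 552, 368]
R3 ← R3 − (21/40)·R2: [0, 0, 0]
R4 ← R4 + (23/10)·R2: [0, 0, 0]
2 nonzero rows, so rank(TP) = 2.

2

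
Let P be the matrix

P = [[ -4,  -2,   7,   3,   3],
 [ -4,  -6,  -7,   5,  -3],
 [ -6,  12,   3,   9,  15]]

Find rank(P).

3

Row reduce to echelon form.
R2 ← R2 − R1: [0, -4, -14, 2, -6]
R3 ← R3 − (3/2)·R1: [0, 15, -15/2, 9/2, 21/2]
R3 ← R3 + (15/4)·R2: [0, 0, -60, 12, -12]
Echelon form has 3 nonzero rows, so rank(P) = 3.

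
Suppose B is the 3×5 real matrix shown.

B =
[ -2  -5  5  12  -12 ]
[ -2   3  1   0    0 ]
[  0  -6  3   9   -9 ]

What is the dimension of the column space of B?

2

Row reduce to echelon form.
R2 ← R2 − R1: [0, 8, -4, -12, 12]
R3 ← R3 + (3/4)·R2: [0, 0, 0, 0, 0]
Echelon form has 2 nonzero rows, so rank(B) = 2.
The column space has dimension equal to the rank: 2.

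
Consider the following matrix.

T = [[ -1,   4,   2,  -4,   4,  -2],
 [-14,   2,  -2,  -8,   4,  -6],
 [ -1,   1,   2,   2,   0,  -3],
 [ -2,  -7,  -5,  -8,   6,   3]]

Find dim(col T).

4

Row reduce to echelon form.
R2 ← R2 − (14)·R1: [0, -54, -30, 48, -52, 22]
R3 ← R3 − R1: [0, -3, 0, 6, -4, -1]
R4 ← R4 − (2)·R1: [0, -15, -9, 0, -2, 7]
R3 ← R3 − (1/18)·R2: [0, 0, 5/3, 10/3, -10/9, -20/9]
R4 ← R4 − (5/18)·R2: [0, 0, -2/3, -40/3, 112/9, 8/9]
R4 ← R4 + (2/5)·R3: [0, 0, 0, -12, 12, 0]
Echelon form has 4 nonzero rows, so rank(T) = 4.
The column space has dimension equal to the rank: 4.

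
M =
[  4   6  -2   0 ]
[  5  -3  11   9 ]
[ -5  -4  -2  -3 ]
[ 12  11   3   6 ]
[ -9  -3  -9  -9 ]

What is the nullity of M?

2

Row reduce to echelon form.
R2 ← R2 − (5/4)·R1: [0, -21/2, 27/2, 9]
R3 ← R3 + (5/4)·R1: [0, 7/2, -9/2, -3]
R4 ← R4 − (3)·R1: [0, -7, 9, 6]
R5 ← R5 + (9/4)·R1: [0, 21/2, -27/2, -9]
R3 ← R3 + (1/3)·R2: [0, 0, 0, 0]
R4 ← R4 − (2/3)·R2: [0, 0, 0, 0]
R5 ← R5 + R2: [0, 0, 0, 0]
2 nonzero rows, so rank(M) = 2.
M has 4 columns; by rank–nullity, nullity = 4 − 2 = 2.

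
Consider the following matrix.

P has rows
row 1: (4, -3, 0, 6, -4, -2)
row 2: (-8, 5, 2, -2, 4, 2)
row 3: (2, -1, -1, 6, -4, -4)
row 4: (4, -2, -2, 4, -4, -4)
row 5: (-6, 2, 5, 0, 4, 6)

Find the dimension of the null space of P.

3

Row reduce to echelon form.
R2 ← R2 + (2)·R1: [0, -1, 2, 10, -4, -2]
R3 ← R3 − (1/2)·R1: [0, 1/2, -1, 3, -2, -3]
R4 ← R4 − R1: [0, 1, -2, -2, 0, -2]
R5 ← R5 + (3/2)·R1: [0, -5/2, 5, 9, -2, 3]
R3 ← R3 + (1/2)·R2: [0, 0, 0, 8, -4, -4]
R4 ← R4 + R2: [0, 0, 0, 8, -4, -4]
R5 ← R5 − (5/2)·R2: [0, 0, 0, -16, 8, 8]
R4 ← R4 − R3: [0, 0, 0, 0, 0, 0]
R5 ← R5 + (2)·R3: [0, 0, 0, 0, 0, 0]
3 nonzero rows, so rank(P) = 3.
P has 6 columns; by rank–nullity, nullity = 6 − 3 = 3.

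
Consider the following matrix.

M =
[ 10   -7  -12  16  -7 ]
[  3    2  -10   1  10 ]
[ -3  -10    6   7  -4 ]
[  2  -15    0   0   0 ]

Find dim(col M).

4

Row reduce to echelon form.
R2 ← R2 − (3/10)·R1: [0, 41/10, -32/5, -19/5, 121/10]
R3 ← R3 + (3/10)·R1: [0, -121/10, 12/5, 59/5, -61/10]
R4 ← R4 − (1/5)·R1: [0, -68/5, 12/5, -16/5, 7/5]
R3 ← R3 + (121/41)·R2: [0, 0, -676/41, 24/41, 1214/41]
R4 ← R4 + (136/41)·R2: [0, 0, -772/41, -648/41, 1703/41]
R4 ← R4 − (193/169)·R3: [0, 0, 0, -2784/169, 1305/169]
Echelon form has 4 nonzero rows, so rank(M) = 4.
The column space has dimension equal to the rank: 4.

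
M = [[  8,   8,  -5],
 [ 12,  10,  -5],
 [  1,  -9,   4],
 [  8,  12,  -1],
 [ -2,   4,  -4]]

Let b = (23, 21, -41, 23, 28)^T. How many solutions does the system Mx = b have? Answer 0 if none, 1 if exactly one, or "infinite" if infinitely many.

1

Row reduce the augmented matrix [M | b].
R2 ← R2 − (3/2)·R1: [0, -2, 5/2, -27/2]
R3 ← R3 − (1/8)·R1: [0, -10, 37/8, -351/8]
R4 ← R4 − R1: [0, 4, 4, 0]
R5 ← R5 + (1/4)·R1: [0, 6, -21/4, 135/4]
R3 ← R3 − (5)·R2: [0, 0, -63/8, 189/8]
R4 ← R4 + (2)·R2: [0, 0, 9, -27]
R5 ← R5 + (3)·R2: [0, 0, 9/4, -27/4]
R4 ← R4 + (8/7)·R3: [0, 0, 0, 0]
R5 ← R5 + (2/7)·R3: [0, 0, 0, 0]
The echelon form has 3 nonzero rows, and every pivot lies in the first 3 columns, so rank(M) = rank([M|b]) = 3.
The system is consistent.
rank = 3 = number of unknowns, so the solution is unique.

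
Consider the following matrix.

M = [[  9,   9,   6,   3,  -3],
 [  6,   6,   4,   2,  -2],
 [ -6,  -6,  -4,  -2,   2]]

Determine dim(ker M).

Row reduce to echelon form.
R2 ← R2 − (2/3)·R1: [0, 0, 0, 0, 0]
R3 ← R3 + (2/3)·R1: [0, 0, 0, 0, 0]
1 nonzero row, so rank(M) = 1.
M has 5 columns; by rank–nullity, nullity = 5 − 1 = 4.

4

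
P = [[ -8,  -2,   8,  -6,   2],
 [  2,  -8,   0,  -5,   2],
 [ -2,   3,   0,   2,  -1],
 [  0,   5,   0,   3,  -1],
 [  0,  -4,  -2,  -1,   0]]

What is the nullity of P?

2

Row reduce to echelon form.
R2 ← R2 + (1/4)·R1: [0, -17/2, 2, -13/2, 5/2]
R3 ← R3 − (1/4)·R1: [0, 7/2, -2, 7/2, -3/2]
R3 ← R3 + (7/17)·R2: [0, 0, -20/17, 14/17, -8/17]
R4 ← R4 + (10/17)·R2: [0, 0, 20/17, -14/17, 8/17]
R5 ← R5 − (8/17)·R2: [0, 0, -50/17, 35/17, -20/17]
R4 ← R4 + R3: [0, 0, 0, 0, 0]
R5 ← R5 − (5/2)·R3: [0, 0, 0, 0, 0]
3 nonzero rows, so rank(P) = 3.
P has 5 columns; by rank–nullity, nullity = 5 − 3 = 2.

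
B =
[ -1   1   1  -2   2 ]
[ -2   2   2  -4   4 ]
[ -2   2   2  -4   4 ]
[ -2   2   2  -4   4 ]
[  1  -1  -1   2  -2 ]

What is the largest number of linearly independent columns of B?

Row reduce to echelon form.
R2 ← R2 − (2)·R1: [0, 0, 0, 0, 0]
R3 ← R3 − (2)·R1: [0, 0, 0, 0, 0]
R4 ← R4 − (2)·R1: [0, 0, 0, 0, 0]
R5 ← R5 + R1: [0, 0, 0, 0, 0]
Echelon form has 1 nonzero row, so rank(B) = 1.
The rank gives the maximum number of linearly independent columns: 1.

1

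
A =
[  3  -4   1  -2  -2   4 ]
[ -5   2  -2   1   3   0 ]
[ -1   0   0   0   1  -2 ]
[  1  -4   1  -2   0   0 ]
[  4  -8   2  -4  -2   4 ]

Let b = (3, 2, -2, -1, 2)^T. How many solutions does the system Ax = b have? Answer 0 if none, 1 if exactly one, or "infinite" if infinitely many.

Row reduce the augmented matrix [A | b].
R2 ← R2 + (5/3)·R1: [0, -14/3, -1/3, -7/3, -1/3, 20/3, 7]
R3 ← R3 + (1/3)·R1: [0, -4/3, 1/3, -2/3, 1/3, -2/3, -1]
R4 ← R4 − (1/3)·R1: [0, -8/3, 2/3, -4/3, 2/3, -4/3, -2]
R5 ← R5 − (4/3)·R1: [0, -8/3, 2/3, -4/3, 2/3, -4/3, -2]
R3 ← R3 − (2/7)·R2: [0, 0, 3/7, 0, 3/7, -18/7, -3]
R4 ← R4 − (4/7)·R2: [0, 0, 6/7, 0, 6/7, -36/7, -6]
R5 ← R5 − (4/7)·R2: [0, 0, 6/7, 0, 6/7, -36/7, -6]
R4 ← R4 − (2)·R3: [0, 0, 0, 0, 0, 0, 0]
R5 ← R5 − (2)·R3: [0, 0, 0, 0, 0, 0, 0]
The echelon form has 3 nonzero rows, and every pivot lies in the first 6 columns, so rank(A) = rank([A|b]) = 3.
The system is consistent.
rank = 3 < 6 unknowns, so there are infinitely many solutions.

infinite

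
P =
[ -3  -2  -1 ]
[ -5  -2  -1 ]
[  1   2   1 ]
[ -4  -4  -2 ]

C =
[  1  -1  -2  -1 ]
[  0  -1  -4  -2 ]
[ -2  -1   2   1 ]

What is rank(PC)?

2

First compute PC:
[[ -1,   6,  12,   6],
 [ -3,   8,  16,   8],
 [ -1,  -4,  -8,  -4],
 [  0,  10,  20,  10]]
Now row reduce the product.
R2 ← R2 − (3)·R1: [0, -10, -20, -10]
R3 ← R3 − R1: [0, -10, -20, -10]
R3 ← R3 − R2: [0, 0, 0, 0]
R4 ← R4 + R2: [0, 0, 0, 0]
2 nonzero rows, so rank(PC) = 2.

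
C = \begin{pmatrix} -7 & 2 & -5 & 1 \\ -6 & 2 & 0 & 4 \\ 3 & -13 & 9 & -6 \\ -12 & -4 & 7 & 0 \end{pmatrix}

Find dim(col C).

4

Row reduce to echelon form.
R2 ← R2 − (6/7)·R1: [0, 2/7, 30/7, 22/7]
R3 ← R3 + (3/7)·R1: [0, -85/7, 48/7, -39/7]
R4 ← R4 − (12/7)·R1: [0, -52/7, 109/7, -12/7]
R3 ← R3 + (85/2)·R2: [0, 0, 189, 128]
R4 ← R4 + (26)·R2: [0, 0, 127, 80]
R4 ← R4 − (127/189)·R3: [0, 0, 0, -1136/189]
Echelon form has 4 nonzero rows, so rank(C) = 4.
The column space has dimension equal to the rank: 4.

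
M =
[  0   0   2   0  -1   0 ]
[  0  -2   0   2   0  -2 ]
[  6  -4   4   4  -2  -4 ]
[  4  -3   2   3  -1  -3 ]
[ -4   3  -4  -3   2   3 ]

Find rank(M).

3

Row reduce to echelon form.
Swap R1 ↔ R3
R4 ← R4 − (2/3)·R1: [0, -1/3, -2/3, 1/3, 1/3, -1/3]
R5 ← R5 + (2/3)·R1: [0, 1/3, -4/3, -1/3, 2/3, 1/3]
R4 ← R4 − (1/6)·R2: [0, 0, -2/3, 0, 1/3, 0]
R5 ← R5 + (1/6)·R2: [0, 0, -4/3, 0, 2/3, 0]
R4 ← R4 + (1/3)·R3: [0, 0, 0, 0, 0, 0]
R5 ← R5 + (2/3)·R3: [0, 0, 0, 0, 0, 0]
Echelon form has 3 nonzero rows, so rank(M) = 3.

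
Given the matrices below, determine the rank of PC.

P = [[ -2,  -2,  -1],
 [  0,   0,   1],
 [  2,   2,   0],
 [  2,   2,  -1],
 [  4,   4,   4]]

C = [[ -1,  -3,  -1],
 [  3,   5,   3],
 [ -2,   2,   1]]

2

First compute PC:
[[ -2,  -6,  -5],
 [ -2,   2,   1],
 [  4,   4,   4],
 [  6,   2,   3],
 [  0,  16,  12]]
Now row reduce the product.
R2 ← R2 − R1: [0, 8, 6]
R3 ← R3 + (2)·R1: [0, -8, -6]
R4 ← R4 + (3)·R1: [0, -16, -12]
R3 ← R3 + R2: [0, 0, 0]
R4 ← R4 + (2)·R2: [0, 0, 0]
R5 ← R5 − (2)·R2: [0, 0, 0]
2 nonzero rows, so rank(PC) = 2.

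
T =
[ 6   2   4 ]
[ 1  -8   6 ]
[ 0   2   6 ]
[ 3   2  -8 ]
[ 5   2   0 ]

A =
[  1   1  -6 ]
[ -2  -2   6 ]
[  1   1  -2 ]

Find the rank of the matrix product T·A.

First compute TA:
[[  6,   6, -32],
 [ 23,  23, -66],
 [  2,   2,   0],
 [ -9,  -9,  10],
 [  1,   1, -18]]
Now row reduce the product.
R2 ← R2 − (23/6)·R1: [0, 0, 170/3]
R3 ← R3 − (1/3)·R1: [0, 0, 32/3]
R4 ← R4 + (3/2)·R1: [0, 0, -38]
R5 ← R5 − (1/6)·R1: [0, 0, -38/3]
R3 ← R3 − (16/85)·R2: [0, 0, 0]
R4 ← R4 + (57/85)·R2: [0, 0, 0]
R5 ← R5 + (19/85)·R2: [0, 0, 0]
2 nonzero rows, so rank(TA) = 2.

2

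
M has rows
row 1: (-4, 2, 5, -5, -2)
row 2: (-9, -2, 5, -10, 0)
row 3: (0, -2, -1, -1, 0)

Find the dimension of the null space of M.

2

Row reduce to echelon form.
R2 ← R2 − (9/4)·R1: [0, -13/2, -25/4, 5/4, 9/2]
R3 ← R3 − (4/13)·R2: [0, 0, 12/13, -18/13, -18/13]
3 nonzero rows, so rank(M) = 3.
M has 5 columns; by rank–nullity, nullity = 5 − 3 = 2.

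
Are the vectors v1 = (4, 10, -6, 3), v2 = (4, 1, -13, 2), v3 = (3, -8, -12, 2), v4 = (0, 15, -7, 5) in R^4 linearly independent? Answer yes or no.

yes

Form the matrix with these vectors as rows and row reduce.
R2 ← R2 − R1: [0, -9, -7, -1]
R3 ← R3 − (3/4)·R1: [0, -31/2, -15/2, -1/4]
R3 ← R3 − (31/18)·R2: [0, 0, 41/9, 53/36]
R4 ← R4 + (5/3)·R2: [0, 0, -56/3, 10/3]
R4 ← R4 + (168/41)·R3: [0, 0, 0, 384/41]
4 nonzero rows, so the 4 vectors span a space of dimension 4.
Since 4 = 4, the vectors are linearly independent.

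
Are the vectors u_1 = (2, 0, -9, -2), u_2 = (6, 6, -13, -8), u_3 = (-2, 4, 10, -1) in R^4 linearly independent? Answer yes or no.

Form the matrix with these vectors as rows and row reduce.
R2 ← R2 − (3)·R1: [0, 6, 14, -2]
R3 ← R3 + R1: [0, 4, 1, -3]
R3 ← R3 − (2/3)·R2: [0, 0, -25/3, -5/3]
3 nonzero rows, so the 3 vectors span a space of dimension 3.
Since 3 = 3, the vectors are linearly independent.

yes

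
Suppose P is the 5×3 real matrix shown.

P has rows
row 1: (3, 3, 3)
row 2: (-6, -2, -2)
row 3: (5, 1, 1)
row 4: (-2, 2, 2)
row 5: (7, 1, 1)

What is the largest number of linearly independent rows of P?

2

Row reduce to echelon form.
R2 ← R2 + (2)·R1: [0, 4, 4]
R3 ← R3 − (5/3)·R1: [0, -4, -4]
R4 ← R4 + (2/3)·R1: [0, 4, 4]
R5 ← R5 − (7/3)·R1: [0, -6, -6]
R3 ← R3 + R2: [0, 0, 0]
R4 ← R4 − R2: [0, 0, 0]
R5 ← R5 + (3/2)·R2: [0, 0, 0]
Echelon form has 2 nonzero rows, so rank(P) = 2.
The rank gives the maximum number of linearly independent rows: 2.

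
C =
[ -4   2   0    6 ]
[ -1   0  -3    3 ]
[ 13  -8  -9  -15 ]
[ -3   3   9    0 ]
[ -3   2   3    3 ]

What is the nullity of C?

2

Row reduce to echelon form.
R2 ← R2 − (1/4)·R1: [0, -1/2, -3, 3/2]
R3 ← R3 + (13/4)·R1: [0, -3/2, -9, 9/2]
R4 ← R4 − (3/4)·R1: [0, 3/2, 9, -9/2]
R5 ← R5 − (3/4)·R1: [0, 1/2, 3, -3/2]
R3 ← R3 − (3)·R2: [0, 0, 0, 0]
R4 ← R4 + (3)·R2: [0, 0, 0, 0]
R5 ← R5 + R2: [0, 0, 0, 0]
2 nonzero rows, so rank(C) = 2.
C has 4 columns; by rank–nullity, nullity = 4 − 2 = 2.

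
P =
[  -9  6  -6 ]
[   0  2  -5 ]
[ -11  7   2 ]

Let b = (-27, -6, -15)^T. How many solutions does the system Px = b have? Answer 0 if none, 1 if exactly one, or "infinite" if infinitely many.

Row reduce the augmented matrix [P | b].
R3 ← R3 − (11/9)·R1: [0, -1/3, 28/3, 18]
R3 ← R3 + (1/6)·R2: [0, 0, 17/2, 17]
The echelon form has 3 nonzero rows, and every pivot lies in the first 3 columns, so rank(P) = rank([P|b]) = 3.
The system is consistent.
rank = 3 = number of unknowns, so the solution is unique.

1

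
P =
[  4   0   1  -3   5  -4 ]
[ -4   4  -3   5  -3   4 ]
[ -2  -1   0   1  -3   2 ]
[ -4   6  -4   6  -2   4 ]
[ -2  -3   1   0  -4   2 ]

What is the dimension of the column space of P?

2

Row reduce to echelon form.
R2 ← R2 + R1: [0, 4, -2, 2, 2, 0]
R3 ← R3 + (1/2)·R1: [0, -1, 1/2, -1/2, -1/2, 0]
R4 ← R4 + R1: [0, 6, -3, 3, 3, 0]
R5 ← R5 + (1/2)·R1: [0, -3, 3/2, -3/2, -3/2, 0]
R3 ← R3 + (1/4)·R2: [0, 0, 0, 0, 0, 0]
R4 ← R4 − (3/2)·R2: [0, 0, 0, 0, 0, 0]
R5 ← R5 + (3/4)·R2: [0, 0, 0, 0, 0, 0]
Echelon form has 2 nonzero rows, so rank(P) = 2.
The column space has dimension equal to the rank: 2.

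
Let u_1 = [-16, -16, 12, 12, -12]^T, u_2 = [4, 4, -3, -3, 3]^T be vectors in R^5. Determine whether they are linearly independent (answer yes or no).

Form the matrix with these vectors as rows and row reduce.
R2 ← R2 + (1/4)·R1: [0, 0, 0, 0, 0]
1 nonzero row, so the 2 vectors span a space of dimension 1.
Since 1 < 2, the vectors are linearly dependent.

no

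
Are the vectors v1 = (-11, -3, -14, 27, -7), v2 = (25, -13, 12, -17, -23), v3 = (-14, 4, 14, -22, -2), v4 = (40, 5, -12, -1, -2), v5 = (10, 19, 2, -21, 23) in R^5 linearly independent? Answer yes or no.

Form the matrix with these vectors as rows and row reduce.
R2 ← R2 + (25/11)·R1: [0, -218/11, -218/11, 488/11, -428/11]
R3 ← R3 − (14/11)·R1: [0, 86/11, 350/11, -620/11, 76/11]
R4 ← R4 + (40/11)·R1: [0, -65/11, -692/11, 1069/11, -302/11]
R5 ← R5 + (10/11)·R1: [0, 179/11, -118/11, 39/11, 183/11]
R3 ← R3 + (43/109)·R2: [0, 0, 24, -4236/109, -920/109]
R4 ← R4 − (65/218)·R2: [0, 0, -57, 9151/109, -1728/109]
R5 ← R5 + (179/218)·R2: [0, 0, -27, 4357/109, -1669/109]
R4 ← R4 + (19/8)·R3: [0, 0, 0, -1819/218, -3913/109]
R5 ← R5 + (9/8)·R3: [0, 0, 0, -817/218, -2704/109]
R5 ← R5 − (817/1819)·R4: [0, 0, 0, 0, -15795/1819]
5 nonzero rows, so the 5 vectors span a space of dimension 5.
Since 5 = 5, the vectors are linearly independent.

yes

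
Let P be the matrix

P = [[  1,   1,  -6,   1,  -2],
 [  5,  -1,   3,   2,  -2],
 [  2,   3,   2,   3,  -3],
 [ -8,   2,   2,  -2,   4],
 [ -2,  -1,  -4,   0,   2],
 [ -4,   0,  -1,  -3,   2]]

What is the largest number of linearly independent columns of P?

4

Row reduce to echelon form.
R2 ← R2 − (5)·R1: [0, -6, 33, -3, 8]
R3 ← R3 − (2)·R1: [0, 1, 14, 1, 1]
R4 ← R4 + (8)·R1: [0, 10, -46, 6, -12]
R5 ← R5 + (2)·R1: [0, 1, -16, 2, -2]
R6 ← R6 + (4)·R1: [0, 4, -25, 1, -6]
R3 ← R3 + (1/6)·R2: [0, 0, 39/2, 1/2, 7/3]
R4 ← R4 + (5/3)·R2: [0, 0, 9, 1, 4/3]
R5 ← R5 + (1/6)·R2: [0, 0, -21/2, 3/2, -2/3]
R6 ← R6 + (2/3)·R2: [0, 0, -3, -1, -2/3]
R4 ← R4 − (6/13)·R3: [0, 0, 0, 10/13, 10/39]
R5 ← R5 + (7/13)·R3: [0, 0, 0, 23/13, 23/39]
R6 ← R6 + (2/13)·R3: [0, 0, 0, -12/13, -4/13]
R5 ← R5 − (23/10)·R4: [0, 0, 0, 0, 0]
R6 ← R6 + (6/5)·R4: [0, 0, 0, 0, 0]
Echelon form has 4 nonzero rows, so rank(P) = 4.
The rank gives the maximum number of linearly independent columns: 4.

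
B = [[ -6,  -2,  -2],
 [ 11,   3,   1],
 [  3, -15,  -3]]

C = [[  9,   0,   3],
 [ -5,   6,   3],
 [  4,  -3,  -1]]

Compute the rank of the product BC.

2

First compute BC:
[[-52,  -6, -22],
 [ 88,  15,  41],
 [ 90, -81, -33]]
Now row reduce the product.
R2 ← R2 + (22/13)·R1: [0, 63/13, 49/13]
R3 ← R3 + (45/26)·R1: [0, -1188/13, -924/13]
R3 ← R3 + (132/7)·R2: [0, 0, 0]
2 nonzero rows, so rank(BC) = 2.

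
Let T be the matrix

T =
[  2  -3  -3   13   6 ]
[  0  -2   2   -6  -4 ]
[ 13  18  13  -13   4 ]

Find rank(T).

3

Row reduce to echelon form.
R3 ← R3 − (13/2)·R1: [0, 75/2, 65/2, -195/2, -35]
R3 ← R3 + (75/4)·R2: [0, 0, 70, -210, -110]
Echelon form has 3 nonzero rows, so rank(T) = 3.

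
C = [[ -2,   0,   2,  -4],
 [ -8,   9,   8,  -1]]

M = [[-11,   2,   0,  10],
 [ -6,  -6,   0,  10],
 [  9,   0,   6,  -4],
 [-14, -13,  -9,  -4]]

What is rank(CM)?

First compute CM:
[[ 96,  48,  48, -12],
 [120, -57,  57, -18]]
Now row reduce the product.
R2 ← R2 − (5/4)·R1: [0, -117, -3, -3]
2 nonzero rows, so rank(CM) = 2.

2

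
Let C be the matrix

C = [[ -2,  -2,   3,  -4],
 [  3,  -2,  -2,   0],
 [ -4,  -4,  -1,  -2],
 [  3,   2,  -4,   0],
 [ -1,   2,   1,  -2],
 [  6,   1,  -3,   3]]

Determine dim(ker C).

Row reduce to echelon form.
R2 ← R2 + (3/2)·R1: [0, -5, 5/2, -6]
R3 ← R3 − (2)·R1: [0, 0, -7, 6]
R4 ← R4 + (3/2)·R1: [0, -1, 1/2, -6]
R5 ← R5 − (1/2)·R1: [0, 3, -1/2, 0]
R6 ← R6 + (3)·R1: [0, -5, 6, -9]
R4 ← R4 − (1/5)·R2: [0, 0, 0, -24/5]
R5 ← R5 + (3/5)·R2: [0, 0, 1, -18/5]
R6 ← R6 − R2: [0, 0, 7/2, -3]
R5 ← R5 + (1/7)·R3: [0, 0, 0, -96/35]
R6 ← R6 + (1/2)·R3: [0, 0, 0, 0]
R5 ← R5 − (4/7)·R4: [0, 0, 0, 0]
4 nonzero rows, so rank(C) = 4.
C has 4 columns; by rank–nullity, nullity = 4 − 4 = 0.

0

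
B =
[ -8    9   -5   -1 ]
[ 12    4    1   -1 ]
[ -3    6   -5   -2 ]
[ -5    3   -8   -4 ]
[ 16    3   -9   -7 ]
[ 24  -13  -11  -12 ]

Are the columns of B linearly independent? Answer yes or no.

Row reduce B to echelon form.
R2 ← R2 + (3/2)·R1: [0, 35/2, -13/2, -5/2]
R3 ← R3 − (3/8)·R1: [0, 21/8, -25/8, -13/8]
R4 ← R4 − (5/8)·R1: [0, -21/8, -39/8, -27/8]
R5 ← R5 + (2)·R1: [0, 21, -19, -9]
R6 ← R6 + (3)·R1: [0, 14, -26, -15]
R3 ← R3 − (3/20)·R2: [0, 0, -43/20, -5/4]
R4 ← R4 + (3/20)·R2: [0, 0, -117/20, -15/4]
R5 ← R5 − (6/5)·R2: [0, 0, -56/5, -6]
R6 ← R6 − (4/5)·R2: [0, 0, -104/5, -13]
R4 ← R4 − (117/43)·R3: [0, 0, 0, -15/43]
R5 ← R5 − (224/43)·R3: [0, 0, 0, 22/43]
R6 ← R6 − (416/43)·R3: [0, 0, 0, -39/43]
R5 ← R5 + (22/15)·R4: [0, 0, 0, 0]
R6 ← R6 − (13/5)·R4: [0, 0, 0, 0]
4 pivots among 4 columns.
Every column is a pivot column, so the columns are linearly independent.

yes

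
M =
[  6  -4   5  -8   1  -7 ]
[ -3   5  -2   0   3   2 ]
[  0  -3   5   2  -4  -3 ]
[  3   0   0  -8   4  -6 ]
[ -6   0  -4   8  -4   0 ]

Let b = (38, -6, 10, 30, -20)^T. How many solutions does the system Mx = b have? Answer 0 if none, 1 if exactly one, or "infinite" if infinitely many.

Row reduce the augmented matrix [M | b].
R2 ← R2 + (1/2)·R1: [0, 3, 1/2, -4, 7/2, -3/2, 13]
R4 ← R4 − (1/2)·R1: [0, 2, -5/2, -4, 7/2, -5/2, 11]
R5 ← R5 + R1: [0, -4, 1, 0, -3, -7, 18]
R3 ← R3 + R2: [0, 0, 11/2, -2, -1/2, -9/2, 23]
R4 ← R4 − (2/3)·R2: [0, 0, -17/6, -4/3, 7/6, -3/2, 7/3]
R5 ← R5 + (4/3)·R2: [0, 0, 5/3, -16/3, 5/3, -9, 106/3]
R4 ← R4 + (17/33)·R3: [0, 0, 0, -26/11, 10/11, -42/11, 156/11]
R5 ← R5 − (10/33)·R3: [0, 0, 0, -52/11, 20/11, -84/11, 312/11]
R5 ← R5 − (2)·R4: [0, 0, 0, 0, 0, 0, 0]
The echelon form has 4 nonzero rows, and every pivot lies in the first 6 columns, so rank(M) = rank([M|b]) = 4.
The system is consistent.
rank = 4 < 6 unknowns, so there are infinitely many solutions.

infinite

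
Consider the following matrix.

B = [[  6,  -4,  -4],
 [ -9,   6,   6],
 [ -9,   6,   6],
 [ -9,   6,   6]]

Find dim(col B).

Row reduce to echelon form.
R2 ← R2 + (3/2)·R1: [0, 0, 0]
R3 ← R3 + (3/2)·R1: [0, 0, 0]
R4 ← R4 + (3/2)·R1: [0, 0, 0]
Echelon form has 1 nonzero row, so rank(B) = 1.
The column space has dimension equal to the rank: 1.

1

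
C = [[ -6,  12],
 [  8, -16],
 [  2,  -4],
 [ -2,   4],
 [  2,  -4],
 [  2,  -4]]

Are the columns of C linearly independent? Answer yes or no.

no

Row reduce C to echelon form.
R2 ← R2 + (4/3)·R1: [0, 0]
R3 ← R3 + (1/3)·R1: [0, 0]
R4 ← R4 − (1/3)·R1: [0, 0]
R5 ← R5 + (1/3)·R1: [0, 0]
R6 ← R6 + (1/3)·R1: [0, 0]
1 pivot among 2 columns.
Only 1 < 2 pivot columns, so the columns are linearly dependent.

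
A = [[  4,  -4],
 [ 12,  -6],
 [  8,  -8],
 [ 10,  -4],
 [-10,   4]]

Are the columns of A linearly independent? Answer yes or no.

yes

Row reduce A to echelon form.
R2 ← R2 − (3)·R1: [0, 6]
R3 ← R3 − (2)·R1: [0, 0]
R4 ← R4 − (5/2)·R1: [0, 6]
R5 ← R5 + (5/2)·R1: [0, -6]
R4 ← R4 − R2: [0, 0]
R5 ← R5 + R2: [0, 0]
2 pivots among 2 columns.
Every column is a pivot column, so the columns are linearly independent.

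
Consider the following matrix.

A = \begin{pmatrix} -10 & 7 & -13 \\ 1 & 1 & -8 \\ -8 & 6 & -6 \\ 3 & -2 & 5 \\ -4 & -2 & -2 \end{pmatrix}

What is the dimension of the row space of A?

Row reduce to echelon form.
R2 ← R2 + (1/10)·R1: [0, 17/10, -93/10]
R3 ← R3 − (4/5)·R1: [0, 2/5, 22/5]
R4 ← R4 + (3/10)·R1: [0, 1/10, 11/10]
R5 ← R5 − (2/5)·R1: [0, -24/5, 16/5]
R3 ← R3 − (4/17)·R2: [0, 0, 112/17]
R4 ← R4 − (1/17)·R2: [0, 0, 28/17]
R5 ← R5 + (48/17)·R2: [0, 0, -392/17]
R4 ← R4 − (1/4)·R3: [0, 0, 0]
R5 ← R5 + (7/2)·R3: [0, 0, 0]
Echelon form has 3 nonzero rows, so rank(A) = 3.
The row space has dimension equal to the rank: 3.

3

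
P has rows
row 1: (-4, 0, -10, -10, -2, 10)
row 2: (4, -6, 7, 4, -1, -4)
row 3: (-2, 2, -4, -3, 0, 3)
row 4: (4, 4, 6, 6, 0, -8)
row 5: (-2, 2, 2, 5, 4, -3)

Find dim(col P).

3

Row reduce to echelon form.
R2 ← R2 + R1: [0, -6, -3, -6, -3, 6]
R3 ← R3 − (1/2)·R1: [0, 2, 1, 2, 1, -2]
R4 ← R4 + R1: [0, 4, -4, -4, -2, 2]
R5 ← R5 − (1/2)·R1: [0, 2, 7, 10, 5, -8]
R3 ← R3 + (1/3)·R2: [0, 0, 0, 0, 0, 0]
R4 ← R4 + (2/3)·R2: [0, 0, -6, -8, -4, 6]
R5 ← R5 + (1/3)·R2: [0, 0, 6, 8, 4, -6]
Swap R3 ↔ R4
R5 ← R5 + R3: [0, 0, 0, 0, 0, 0]
Echelon form has 3 nonzero rows, so rank(P) = 3.
The column space has dimension equal to the rank: 3.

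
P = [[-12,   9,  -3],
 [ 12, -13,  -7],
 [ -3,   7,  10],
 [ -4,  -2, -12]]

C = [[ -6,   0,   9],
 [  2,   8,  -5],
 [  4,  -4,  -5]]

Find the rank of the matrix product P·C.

First compute PC:
[[ 78,  84, -138],
 [-126, -76, 208],
 [ 72,  16, -112],
 [-28,  32,  34]]
Now row reduce the product.
R2 ← R2 + (21/13)·R1: [0, 776/13, -194/13]
R3 ← R3 − (12/13)·R1: [0, -800/13, 200/13]
R4 ← R4 + (14/39)·R1: [0, 808/13, -202/13]
R3 ← R3 + (100/97)·R2: [0, 0, 0]
R4 ← R4 − (101/97)·R2: [0, 0, 0]
2 nonzero rows, so rank(PC) = 2.

2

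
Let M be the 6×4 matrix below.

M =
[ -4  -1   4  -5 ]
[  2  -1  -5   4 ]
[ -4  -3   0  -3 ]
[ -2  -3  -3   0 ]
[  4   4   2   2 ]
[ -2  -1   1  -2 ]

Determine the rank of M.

2

Row reduce to echelon form.
R2 ← R2 + (1/2)·R1: [0, -3/2, -3, 3/2]
R3 ← R3 − R1: [0, -2, -4, 2]
R4 ← R4 − (1/2)·R1: [0, -5/2, -5, 5/2]
R5 ← R5 + R1: [0, 3, 6, -3]
R6 ← R6 − (1/2)·R1: [0, -1/2, -1, 1/2]
R3 ← R3 − (4/3)·R2: [0, 0, 0, 0]
R4 ← R4 − (5/3)·R2: [0, 0, 0, 0]
R5 ← R5 + (2)·R2: [0, 0, 0, 0]
R6 ← R6 − (1/3)·R2: [0, 0, 0, 0]
Echelon form has 2 nonzero rows, so rank(M) = 2.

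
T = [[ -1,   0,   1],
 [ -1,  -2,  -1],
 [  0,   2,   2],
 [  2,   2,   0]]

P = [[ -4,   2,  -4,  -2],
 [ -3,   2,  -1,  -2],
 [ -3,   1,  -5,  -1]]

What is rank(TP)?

First compute TP:
[[  1,  -1,  -1,   1],
 [ 13,  -7,  11,   7],
 [-12,   6, -12,  -6],
 [-14,   8, -10,  -8]]
Now row reduce the product.
R2 ← R2 − (13)·R1: [0, 6, 24, -6]
R3 ← R3 + (12)·R1: [0, -6, -24, 6]
R4 ← R4 + (14)·R1: [0, -6, -24, 6]
R3 ← R3 + R2: [0, 0, 0, 0]
R4 ← R4 + R2: [0, 0, 0, 0]
2 nonzero rows, so rank(TP) = 2.

2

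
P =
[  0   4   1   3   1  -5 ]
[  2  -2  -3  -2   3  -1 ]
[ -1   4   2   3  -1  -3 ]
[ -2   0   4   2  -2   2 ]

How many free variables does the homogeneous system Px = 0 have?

Row reduce to echelon form.
Swap R1 ↔ R2
R3 ← R3 + (1/2)·R1: [0, 3, 1/2, 2, 1/2, -7/2]
R4 ← R4 + R1: [0, -2, 1, 0, 1, 1]
R3 ← R3 − (3/4)·R2: [0, 0, -1/4, -1/4, -1/4, 1/4]
R4 ← R4 + (1/2)·R2: [0, 0, 3/2, 3/2, 3/2, -3/2]
R4 ← R4 + (6)·R3: [0, 0, 0, 0, 0, 0]
3 nonzero rows, so rank(P) = 3.
P has 6 columns; by rank–nullity, nullity = 6 − 3 = 3.

3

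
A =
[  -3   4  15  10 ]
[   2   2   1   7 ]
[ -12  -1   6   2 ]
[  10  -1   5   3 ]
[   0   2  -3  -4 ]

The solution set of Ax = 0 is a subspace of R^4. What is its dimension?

0

Row reduce to echelon form.
R2 ← R2 + (2/3)·R1: [0, 14/3, 11, 41/3]
R3 ← R3 − (4)·R1: [0, -17, -54, -38]
R4 ← R4 + (10/3)·R1: [0, 37/3, 55, 109/3]
R3 ← R3 + (51/14)·R2: [0, 0, -195/14, 165/14]
R4 ← R4 − (37/14)·R2: [0, 0, 363/14, 3/14]
R5 ← R5 − (3/7)·R2: [0, 0, -54/7, -69/7]
R4 ← R4 + (121/65)·R3: [0, 0, 0, 288/13]
R5 ← R5 − (36/65)·R3: [0, 0, 0, -213/13]
R5 ← R5 + (71/96)·R4: [0, 0, 0, 0]
4 nonzero rows, so rank(A) = 4.
A has 4 columns; by rank–nullity, nullity = 4 − 4 = 0.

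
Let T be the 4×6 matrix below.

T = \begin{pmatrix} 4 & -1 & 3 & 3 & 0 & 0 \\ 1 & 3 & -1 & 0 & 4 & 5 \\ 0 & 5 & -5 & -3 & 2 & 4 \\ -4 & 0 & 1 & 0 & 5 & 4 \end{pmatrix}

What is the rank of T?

3

Row reduce to echelon form.
R2 ← R2 − (1/4)·R1: [0, 13/4, -7/4, -3/4, 4, 5]
R4 ← R4 + R1: [0, -1, 4, 3, 5, 4]
R3 ← R3 − (20/13)·R2: [0, 0, -30/13, -24/13, -54/13, -48/13]
R4 ← R4 + (4/13)·R2: [0, 0, 45/13, 36/13, 81/13, 72/13]
R4 ← R4 + (3/2)·R3: [0, 0, 0, 0, 0, 0]
Echelon form has 3 nonzero rows, so rank(T) = 3.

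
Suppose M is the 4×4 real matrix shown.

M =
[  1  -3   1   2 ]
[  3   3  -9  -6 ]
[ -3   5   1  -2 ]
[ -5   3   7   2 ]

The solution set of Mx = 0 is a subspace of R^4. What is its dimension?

2

Row reduce to echelon form.
R2 ← R2 − (3)·R1: [0, 12, -12, -12]
R3 ← R3 + (3)·R1: [0, -4, 4, 4]
R4 ← R4 + (5)·R1: [0, -12, 12, 12]
R3 ← R3 + (1/3)·R2: [0, 0, 0, 0]
R4 ← R4 + R2: [0, 0, 0, 0]
2 nonzero rows, so rank(M) = 2.
M has 4 columns; by rank–nullity, nullity = 4 − 2 = 2.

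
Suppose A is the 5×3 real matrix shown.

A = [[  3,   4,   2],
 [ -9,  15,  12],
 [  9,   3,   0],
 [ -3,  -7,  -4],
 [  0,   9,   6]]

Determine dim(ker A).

1

Row reduce to echelon form.
R2 ← R2 + (3)·R1: [0, 27, 18]
R3 ← R3 − (3)·R1: [0, -9, -6]
R4 ← R4 + R1: [0, -3, -2]
R3 ← R3 + (1/3)·R2: [0, 0, 0]
R4 ← R4 + (1/9)·R2: [0, 0, 0]
R5 ← R5 − (1/3)·R2: [0, 0, 0]
2 nonzero rows, so rank(A) = 2.
A has 3 columns; by rank–nullity, nullity = 3 − 2 = 1.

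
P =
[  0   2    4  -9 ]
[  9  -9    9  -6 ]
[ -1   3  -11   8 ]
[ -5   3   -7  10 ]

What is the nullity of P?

1

Row reduce to echelon form.
Swap R1 ↔ R2
R3 ← R3 + (1/9)·R1: [0, 2, -10, 22/3]
R4 ← R4 + (5/9)·R1: [0, -2, -2, 20/3]
R3 ← R3 − R2: [0, 0, -14, 49/3]
R4 ← R4 + R2: [0, 0, 2, -7/3]
R4 ← R4 + (1/7)·R3: [0, 0, 0, 0]
3 nonzero rows, so rank(P) = 3.
P has 4 columns; by rank–nullity, nullity = 4 − 3 = 1.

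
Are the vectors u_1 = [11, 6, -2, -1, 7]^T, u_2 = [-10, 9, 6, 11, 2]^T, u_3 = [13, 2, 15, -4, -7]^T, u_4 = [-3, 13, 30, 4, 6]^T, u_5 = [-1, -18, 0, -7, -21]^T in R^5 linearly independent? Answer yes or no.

yes

Form the matrix with these vectors as rows and row reduce.
R2 ← R2 + (10/11)·R1: [0, 159/11, 46/11, 111/11, 92/11]
R3 ← R3 − (13/11)·R1: [0, -56/11, 191/11, -31/11, -168/11]
R4 ← R4 + (3/11)·R1: [0, 161/11, 324/11, 41/11, 87/11]
R5 ← R5 + (1/11)·R1: [0, -192/11, -2/11, -78/11, -224/11]
R3 ← R3 + (56/159)·R2: [0, 0, 2995/159, 39/53, -1960/159]
R4 ← R4 − (161/159)·R2: [0, 0, 4010/159, -344/53, -89/159]
R5 ← R5 + (64/53)·R2: [0, 0, 258/53, 270/53, -544/53]
R4 ← R4 − (802/599)·R3: [0, 0, 0, -4478/599, 9551/599]
R5 ← R5 − (774/2995)·R3: [0, 0, 0, 14688/2995, -4240/599]
R5 ← R5 + (7344/11195)·R4: [0, 0, 0, 0, 37856/11195]
5 nonzero rows, so the 5 vectors span a space of dimension 5.
Since 5 = 5, the vectors are linearly independent.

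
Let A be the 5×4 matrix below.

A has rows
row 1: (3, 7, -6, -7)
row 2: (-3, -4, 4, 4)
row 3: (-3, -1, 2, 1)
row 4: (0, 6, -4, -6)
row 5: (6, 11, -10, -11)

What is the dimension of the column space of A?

2

Row reduce to echelon form.
R2 ← R2 + R1: [0, 3, -2, -3]
R3 ← R3 + R1: [0, 6, -4, -6]
R5 ← R5 − (2)·R1: [0, -3, 2, 3]
R3 ← R3 − (2)·R2: [0, 0, 0, 0]
R4 ← R4 − (2)·R2: [0, 0, 0, 0]
R5 ← R5 + R2: [0, 0, 0, 0]
Echelon form has 2 nonzero rows, so rank(A) = 2.
The column space has dimension equal to the rank: 2.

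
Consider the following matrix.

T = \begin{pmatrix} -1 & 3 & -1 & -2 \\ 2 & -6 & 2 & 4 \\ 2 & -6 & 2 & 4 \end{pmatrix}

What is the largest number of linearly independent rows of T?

Row reduce to echelon form.
R2 ← R2 + (2)·R1: [0, 0, 0, 0]
R3 ← R3 + (2)·R1: [0, 0, 0, 0]
Echelon form has 1 nonzero row, so rank(T) = 1.
The rank gives the maximum number of linearly independent rows: 1.

1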